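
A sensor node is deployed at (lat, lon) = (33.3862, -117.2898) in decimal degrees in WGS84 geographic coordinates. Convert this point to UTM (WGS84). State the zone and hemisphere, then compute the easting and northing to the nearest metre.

Zone 11N: E 473047 m, N 3694140 m

Longitude -117.2898° lies in the 6° band [-120°, -114°), giving zone 11; latitude is north of the equator, so 11N.
Zone 11 central meridian λ₀ = 6×11 − 183 = -117°; Δλ = -0.2898°.
Transverse Mercator on WGS84 with k₀ = 0.9996 gives E = 473046.604 m, N = 3694139.952 m.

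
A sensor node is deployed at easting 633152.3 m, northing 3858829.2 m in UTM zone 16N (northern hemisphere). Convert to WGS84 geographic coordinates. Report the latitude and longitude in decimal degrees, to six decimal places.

lat 34.863100°, lon -85.543300°

Zone 16N: λ₀ = -87°, k₀ = 0.9996, false easting 500000 m.
Meridian distance M = (N − FN)/k₀ = 3860373.3 m.
Inverse transverse Mercator on WGS84 gives φ = 34.86309986°, λ = -85.54330009°.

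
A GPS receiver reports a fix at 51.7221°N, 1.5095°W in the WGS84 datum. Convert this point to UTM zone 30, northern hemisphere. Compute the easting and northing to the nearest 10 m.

Zone 30 central meridian λ₀ = 6×30 − 183 = -3°; Δλ = +1.4905°.
Transverse Mercator on WGS84 with k₀ = 0.9996 gives E = 602953.343 m, N = 5731181.453 m.

E 602950 m, N 5731180 m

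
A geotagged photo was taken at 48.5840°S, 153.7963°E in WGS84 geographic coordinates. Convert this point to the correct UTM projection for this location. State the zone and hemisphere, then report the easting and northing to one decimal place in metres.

Longitude 153.7963° lies in the 6° band [150°, 156°), giving zone 56; latitude is south of the equator, so 56S.
Zone 56 central meridian λ₀ = 6×56 − 183 = 153°; Δλ = +0.7963°.
Transverse Mercator on WGS84 with k₀ = 0.9996 gives E = 558726.667 m, N = 4618481.238 m.

Zone 56S: E 558726.7 m, N 4618481.2 m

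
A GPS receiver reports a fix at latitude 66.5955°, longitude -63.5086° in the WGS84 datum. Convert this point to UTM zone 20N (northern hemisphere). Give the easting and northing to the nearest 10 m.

Zone 20 central meridian λ₀ = 6×20 − 183 = -63°; Δλ = -0.5086°.
Transverse Mercator on WGS84 with k₀ = 0.9996 gives E = 477456.115 m, N = 7386380.563 m.

E 477460 m, N 7386380 m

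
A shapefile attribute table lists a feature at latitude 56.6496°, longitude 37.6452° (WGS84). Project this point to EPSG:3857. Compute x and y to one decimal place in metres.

Web Mercator is spherical with R = a = 6378137 m.
x = R·λ = 6378137 × 0.657032688 = 4190644.495 m.
y = R·ln tan(π/4 + φ/2) = 6378137 × 1.205498508 = 7688834.637 m.

x 4190644.5 m, y 7688834.6 m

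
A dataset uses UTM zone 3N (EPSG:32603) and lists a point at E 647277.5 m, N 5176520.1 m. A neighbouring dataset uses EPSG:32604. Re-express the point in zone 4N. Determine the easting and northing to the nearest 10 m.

E 188810 m, N 5182780 m

UTM 3N → geographic: φ = 46.72599969°, λ = -163.07259969°.
UTM 4N (λ₀ = -159°) forward: E = 188814.565 m, N = 5182775.095 m.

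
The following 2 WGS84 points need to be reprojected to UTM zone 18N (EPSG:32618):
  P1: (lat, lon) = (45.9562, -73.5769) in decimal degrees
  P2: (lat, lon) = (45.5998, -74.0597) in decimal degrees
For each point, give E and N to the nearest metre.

UTM zone 18N: λ₀ = -75°, k₀ = 0.9996.
P1 (45.9562°, -73.5769°) → (610280.480, 5090165.583) m.
P2 (45.5998°, -74.0597°) → (573332.671, 5050014.038) m.

P1: E 610280 m, N 5090166 m; P2: E 573333 m, N 5050014 m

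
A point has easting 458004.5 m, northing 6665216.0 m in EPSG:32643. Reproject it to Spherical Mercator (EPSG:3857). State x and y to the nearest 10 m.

Unproject from UTM 43N (λ₀ = 75°) → φ = 60.12179957°, λ = 74.24430081°.
Web Mercator (R = 6378137 m): x = 8264837.761 m, y = 8426905.287 m.

x 8264840 m, y 8426910 m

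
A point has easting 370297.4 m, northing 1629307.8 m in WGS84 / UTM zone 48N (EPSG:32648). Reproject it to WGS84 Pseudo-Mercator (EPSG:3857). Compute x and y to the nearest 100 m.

Unproject from UTM 48N (λ₀ = 105°) → φ = 14.73450037°, λ = 103.79509977°.
Web Mercator (R = 6378137 m): x = 11554417.653 m, y = 1658621.129 m.

x 11554400 m, y 1658600 m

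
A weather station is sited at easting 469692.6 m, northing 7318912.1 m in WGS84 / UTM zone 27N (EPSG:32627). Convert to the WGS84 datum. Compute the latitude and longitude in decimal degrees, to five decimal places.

lat 65.98960°, lon -21.66750°

Zone 27N: λ₀ = -21°, k₀ = 0.9996, false easting 500000 m.
Meridian distance M = (N − FN)/k₀ = 7321840.8 m.
Inverse transverse Mercator on WGS84 gives φ = 65.98960000°, λ = -21.66749973°.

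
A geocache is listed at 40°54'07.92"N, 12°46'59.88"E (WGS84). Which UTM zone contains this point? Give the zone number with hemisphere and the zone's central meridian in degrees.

UTM zone = ⌊(λ + 180)/6⌋ + 1; 12.7833° ∈ [12°, 18°) → zone 33.
Hemisphere: N (φ ≥ 0).
Central meridian λ₀ = 6×33 − 183 = 15°.

Zone 33N, central meridian 15°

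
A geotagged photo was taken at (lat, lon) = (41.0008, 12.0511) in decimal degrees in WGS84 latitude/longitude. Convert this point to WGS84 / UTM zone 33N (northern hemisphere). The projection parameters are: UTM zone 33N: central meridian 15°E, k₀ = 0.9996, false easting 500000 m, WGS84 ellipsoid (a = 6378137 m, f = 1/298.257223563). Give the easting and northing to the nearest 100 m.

Zone 33 central meridian λ₀ = 6×33 − 183 = 15°; Δλ = -2.9489°.
Transverse Mercator on WGS84 with k₀ = 0.9996 gives E = 251980.557 m, N = 4543035.248 m.

E 252000 m, N 4543000 m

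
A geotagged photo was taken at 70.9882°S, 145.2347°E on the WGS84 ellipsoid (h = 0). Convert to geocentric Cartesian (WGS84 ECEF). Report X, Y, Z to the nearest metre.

WGS84: a = 6378137 m, e² = 0.006694380; N(φ) = a/√(1−e²sin²φ) = 6397306.341 m.
X = (N+h)·cosφ·cosλ = -1711998.989 m; Y = (N+h)·cosφ·sinλ = 1188333.260 m; Z = (N(1−e²)+h)·sinφ = -6007853.004 m.

X -1711999 m, Y 1188333 m, Z -6007853 m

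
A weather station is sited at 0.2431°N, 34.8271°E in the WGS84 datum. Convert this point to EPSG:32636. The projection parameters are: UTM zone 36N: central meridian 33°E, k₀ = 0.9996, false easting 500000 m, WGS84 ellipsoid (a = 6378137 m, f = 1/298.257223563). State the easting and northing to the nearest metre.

E 703343 m, N 26884 m

Zone 36 central meridian λ₀ = 6×36 − 183 = 33°; Δλ = +1.8271°.
Transverse Mercator on WGS84 with k₀ = 0.9996 gives E = 703343.365 m, N = 26883.616 m.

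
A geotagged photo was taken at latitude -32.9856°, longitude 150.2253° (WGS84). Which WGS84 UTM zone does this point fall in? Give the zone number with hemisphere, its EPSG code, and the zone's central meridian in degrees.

UTM zone = ⌊(λ + 180)/6⌋ + 1; 150.2253° ∈ [150°, 156°) → zone 56.
Hemisphere: S (φ < 0).
Central meridian λ₀ = 6×56 − 183 = 153°.
EPSG code: 32756.

Zone 56S (EPSG:32756), central meridian 153°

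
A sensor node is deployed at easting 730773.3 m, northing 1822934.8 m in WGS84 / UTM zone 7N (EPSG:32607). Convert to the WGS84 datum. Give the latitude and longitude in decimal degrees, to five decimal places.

Zone 7N: λ₀ = -141°, k₀ = 0.9996, false easting 500000 m.
Meridian distance M = (N − FN)/k₀ = 1823664.3 m.
Inverse transverse Mercator on WGS84 gives φ = 16.47699987°, λ = -138.83829959°.

lat 16.47700°, lon -138.83830°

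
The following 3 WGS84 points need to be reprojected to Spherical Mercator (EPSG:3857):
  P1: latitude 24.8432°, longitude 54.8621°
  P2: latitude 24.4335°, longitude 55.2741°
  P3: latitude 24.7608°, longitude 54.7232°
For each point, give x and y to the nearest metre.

Web Mercator: x = R·λ, y = R·ln tan(π/4+φ/2), R = 6378137 m.
P1 (24.8432°, 54.8621°) → (6107221.036, 2856497.532) m.
P2 (24.4335°, 55.2741°) → (6153084.666, 2806321.649) m.
P3 (24.7608°, 54.7232°) → (6091758.759, 2846392.770) m.

P1: x 6107221 m, y 2856498 m; P2: x 6153085 m, y 2806322 m; P3: x 6091759 m, y 2846393 m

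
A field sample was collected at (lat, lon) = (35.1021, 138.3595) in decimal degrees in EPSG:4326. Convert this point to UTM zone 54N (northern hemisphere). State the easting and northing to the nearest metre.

Zone 54 central meridian λ₀ = 6×54 − 183 = 141°; Δλ = -2.6405°.
Transverse Mercator on WGS84 with k₀ = 0.9996 gives E = 259320.592 m, N = 3887556.086 m.

E 259321 m, N 3887556 m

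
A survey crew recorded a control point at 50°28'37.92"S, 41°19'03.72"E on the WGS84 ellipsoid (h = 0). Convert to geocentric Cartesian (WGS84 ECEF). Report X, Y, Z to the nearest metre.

WGS84: a = 6378137 m, e² = 0.006694380; N(φ) = a/√(1−e²sin²φ) = 6390877.929 m.
X = (N+h)·cosφ·cosλ = 3054607.152 m; Y = (N+h)·cosφ·sinλ = 2685210.347 m; Z = (N(1−e²)+h)·sinφ = -4896738.927 m.

X 3054607 m, Y 2685210 m, Z -4896739 m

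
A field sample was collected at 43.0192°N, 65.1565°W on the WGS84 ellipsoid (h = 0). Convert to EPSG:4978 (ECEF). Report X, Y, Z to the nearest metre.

X 1962269 m, Y -4238285 m, Z 4329061 m

WGS84: a = 6378137 m, e² = 0.006694380; N(φ) = a/√(1−e²sin²φ) = 6388097.228 m.
X = (N+h)·cosφ·cosλ = 1962268.610 m; Y = (N+h)·cosφ·sinλ = -4238284.653 m; Z = (N(1−e²)+h)·sinφ = 4329061.481 m.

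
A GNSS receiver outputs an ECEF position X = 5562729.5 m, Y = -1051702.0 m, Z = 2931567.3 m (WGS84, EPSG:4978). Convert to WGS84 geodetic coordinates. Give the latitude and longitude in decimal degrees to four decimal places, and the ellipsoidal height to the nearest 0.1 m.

λ = atan2(Y, X) = -10.70609956°; p = √(X²+Y²) = 5661275.2 m.
Bowring's method on WGS84 (a = 6378137 m, b = 6356752.314 m) gives φ = 27.53380004°, h = 1677.098 m.

lat 27.5338°, lon -10.7061°, h 1677.1 m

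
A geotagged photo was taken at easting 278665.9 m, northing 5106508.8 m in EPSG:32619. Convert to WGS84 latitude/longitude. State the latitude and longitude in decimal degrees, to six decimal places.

lat 46.076300°, lon -71.862401°

Zone 19N: λ₀ = -69°, k₀ = 0.9996, false easting 500000 m.
Meridian distance M = (N − FN)/k₀ = 5108552.2 m.
Inverse transverse Mercator on WGS84 gives φ = 46.07630009°, λ = -71.86240062°.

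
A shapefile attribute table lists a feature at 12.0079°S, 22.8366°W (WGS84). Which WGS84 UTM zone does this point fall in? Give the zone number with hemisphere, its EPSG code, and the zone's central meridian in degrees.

Zone 27S (EPSG:32727), central meridian -21°

UTM zone = ⌊(λ + 180)/6⌋ + 1; -22.8366° ∈ [-24°, -18°) → zone 27.
Hemisphere: S (φ < 0).
Central meridian λ₀ = 6×27 − 183 = -21°.
EPSG code: 32727.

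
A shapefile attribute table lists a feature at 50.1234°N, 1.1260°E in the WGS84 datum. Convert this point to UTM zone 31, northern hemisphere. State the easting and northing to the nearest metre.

E 366044 m, N 5554032 m

Zone 31 central meridian λ₀ = 6×31 − 183 = 3°; Δλ = -1.8740°.
Transverse Mercator on WGS84 with k₀ = 0.9996 gives E = 366044.205 m, N = 5554032.485 m.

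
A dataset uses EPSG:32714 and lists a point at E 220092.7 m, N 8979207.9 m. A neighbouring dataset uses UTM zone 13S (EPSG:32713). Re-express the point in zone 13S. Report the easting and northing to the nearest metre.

UTM 14S → geographic: φ = -9.22559981°, λ = -101.54739964°.
UTM 13S (λ₀ = -105°) forward: E = 879470.405 m, N = 8978371.308 m.

E 879470 m, N 8978371 m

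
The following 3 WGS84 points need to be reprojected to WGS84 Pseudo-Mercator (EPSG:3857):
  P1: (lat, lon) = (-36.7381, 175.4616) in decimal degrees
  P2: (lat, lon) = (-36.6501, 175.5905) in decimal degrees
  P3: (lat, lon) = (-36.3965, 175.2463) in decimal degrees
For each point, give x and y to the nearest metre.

P1: x 19532296 m, y -4402664 m; P2: x 19546645 m, y -4390447 m; P3: x 19508329 m, y -4355317 m

Web Mercator: x = R·λ, y = R·ln tan(π/4+φ/2), R = 6378137 m.
P1 (-36.7381°, 175.4616°) → (19532295.966, -4402663.906) m.
P2 (-36.6501°, 175.5905°) → (19546645.048, -4390446.816) m.
P3 (-36.3965°, 175.2463°) → (19508328.879, -4355317.214) m.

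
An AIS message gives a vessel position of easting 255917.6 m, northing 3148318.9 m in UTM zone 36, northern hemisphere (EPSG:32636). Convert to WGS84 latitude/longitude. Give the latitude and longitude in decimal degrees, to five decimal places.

Zone 36N: λ₀ = 33°, k₀ = 0.9996, false easting 500000 m.
Meridian distance M = (N − FN)/k₀ = 3149578.7 m.
Inverse transverse Mercator on WGS84 gives φ = 28.43860010°, λ = 30.50780031°.

lat 28.43860°, lon 30.50780°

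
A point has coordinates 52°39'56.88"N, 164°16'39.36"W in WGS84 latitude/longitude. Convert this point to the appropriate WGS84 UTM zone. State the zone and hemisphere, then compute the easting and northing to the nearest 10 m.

Zone 3N: E 548850 m, N 5835340 m

Longitude -164.2776° lies in the 6° band [-168°, -162°), giving zone 3; latitude is north of the equator, so 3N.
Zone 3 central meridian λ₀ = 6×3 − 183 = -165°; Δλ = +0.7224°.
Transverse Mercator on WGS84 with k₀ = 0.9996 gives E = 548853.706 m, N = 5835339.469 m.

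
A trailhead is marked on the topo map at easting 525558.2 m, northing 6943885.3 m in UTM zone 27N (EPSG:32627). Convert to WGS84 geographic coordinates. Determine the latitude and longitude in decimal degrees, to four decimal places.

lat 62.6248°, lon -20.5018°

Zone 27N: λ₀ = -21°, k₀ = 0.9996, false easting 500000 m.
Meridian distance M = (N − FN)/k₀ = 6946664.0 m.
Inverse transverse Mercator on WGS84 gives φ = 62.62479978°, λ = -20.50180079°.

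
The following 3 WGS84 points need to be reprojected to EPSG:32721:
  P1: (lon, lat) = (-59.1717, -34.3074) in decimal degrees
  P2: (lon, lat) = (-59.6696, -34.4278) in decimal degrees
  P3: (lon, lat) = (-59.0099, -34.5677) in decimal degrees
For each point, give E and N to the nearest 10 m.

P1: E 300160 m, N 6201620 m; P2: E 254680 m, N 6187180 m; P3: E 315620 m, N 6173060 m

UTM zone 21S: λ₀ = -57°, k₀ = 0.9996.
P1 (-34.3074°, -59.1717°) → (300155.926, 6201623.966) m.
P2 (-34.4278°, -59.6696°) → (254678.689, 6187176.190) m.
P3 (-34.5677°, -59.0099°) → (315620.364, 6173060.324) m.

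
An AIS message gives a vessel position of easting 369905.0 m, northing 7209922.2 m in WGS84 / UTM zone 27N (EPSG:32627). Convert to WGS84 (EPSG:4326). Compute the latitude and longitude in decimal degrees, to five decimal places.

Zone 27N: λ₀ = -21°, k₀ = 0.9996, false easting 500000 m.
Meridian distance M = (N − FN)/k₀ = 7212807.3 m.
Inverse transverse Mercator on WGS84 gives φ = 64.98769988°, λ = -23.75819963°.

lat 64.98770°, lon -23.75820°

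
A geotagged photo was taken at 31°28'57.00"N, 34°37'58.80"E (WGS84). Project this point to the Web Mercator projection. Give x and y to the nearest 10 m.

Web Mercator is spherical with R = a = 6378137 m.
x = R·λ = 6378137 × 0.604459880 = 3855327.925 m.
y = R·ln tan(π/4 + φ/2) = 6378137 × 0.579412259 = 3695570.769 m.

x 3855330 m, y 3695570 m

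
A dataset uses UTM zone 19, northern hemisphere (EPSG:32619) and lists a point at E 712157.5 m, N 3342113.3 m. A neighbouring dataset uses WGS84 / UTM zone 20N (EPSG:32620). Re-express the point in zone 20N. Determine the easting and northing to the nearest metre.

UTM 19N → geographic: φ = 30.19200021°, λ = -66.79629971°.
UTM 20N (λ₀ = -63°) forward: E = 134429.447 m, N = 3346157.065 m.

E 134429 m, N 3346157 m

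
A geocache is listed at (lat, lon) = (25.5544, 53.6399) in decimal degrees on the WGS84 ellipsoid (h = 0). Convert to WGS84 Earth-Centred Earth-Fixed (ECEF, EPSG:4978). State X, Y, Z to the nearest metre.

WGS84: a = 6378137 m, e² = 0.006694380; N(φ) = a/√(1−e²sin²φ) = 6382113.269 m.
X = (N+h)·cosφ·cosλ = 3413553.292 m; Y = (N+h)·cosφ·sinλ = 4636787.909 m; Z = (N(1−e²)+h)·sinφ = 2734608.723 m.

X 3413553 m, Y 4636788 m, Z 2734609 m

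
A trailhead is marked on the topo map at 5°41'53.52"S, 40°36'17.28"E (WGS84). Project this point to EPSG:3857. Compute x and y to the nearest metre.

x 4520106 m, y -635369 m

Web Mercator is spherical with R = a = 6378137 m.
x = R·λ = 6378137 × 0.708687452 = 4520105.660 m.
y = R·ln tan(π/4 + φ/2) = 6378137 × -0.099616701 = -635368.969 m.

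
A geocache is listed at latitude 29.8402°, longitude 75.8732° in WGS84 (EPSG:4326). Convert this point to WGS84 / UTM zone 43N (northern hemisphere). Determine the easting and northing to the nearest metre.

E 584354 m, N 3301398 m

Zone 43 central meridian λ₀ = 6×43 − 183 = 75°; Δλ = +0.8732°.
Transverse Mercator on WGS84 with k₀ = 0.9996 gives E = 584354.383 m, N = 3301398.289 m.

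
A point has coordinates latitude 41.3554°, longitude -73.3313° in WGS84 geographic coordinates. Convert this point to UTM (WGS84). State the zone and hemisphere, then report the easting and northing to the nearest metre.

Longitude -73.3313° lies in the 6° band [-78°, -72°), giving zone 18; latitude is north of the equator, so 18N.
Zone 18 central meridian λ₀ = 6×18 − 183 = -75°; Δλ = +1.6687°.
Transverse Mercator on WGS84 with k₀ = 0.9996 gives E = 639586.226 m, N = 4579554.303 m.

Zone 18N: E 639586 m, N 4579554 m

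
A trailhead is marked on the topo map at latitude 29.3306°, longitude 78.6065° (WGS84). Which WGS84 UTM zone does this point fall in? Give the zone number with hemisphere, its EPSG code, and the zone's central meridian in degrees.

Zone 44N (EPSG:32644), central meridian 81°

UTM zone = ⌊(λ + 180)/6⌋ + 1; 78.6065° ∈ [78°, 84°) → zone 44.
Hemisphere: N (φ ≥ 0).
Central meridian λ₀ = 6×44 − 183 = 81°.
EPSG code: 32644.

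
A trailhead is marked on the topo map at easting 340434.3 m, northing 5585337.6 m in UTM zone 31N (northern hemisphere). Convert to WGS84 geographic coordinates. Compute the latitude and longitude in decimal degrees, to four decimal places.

lat 50.3984°, lon 0.7548°

Zone 31N: λ₀ = 3°, k₀ = 0.9996, false easting 500000 m.
Meridian distance M = (N − FN)/k₀ = 5587572.6 m.
Inverse transverse Mercator on WGS84 gives φ = 50.39840011°, λ = 0.75479998°.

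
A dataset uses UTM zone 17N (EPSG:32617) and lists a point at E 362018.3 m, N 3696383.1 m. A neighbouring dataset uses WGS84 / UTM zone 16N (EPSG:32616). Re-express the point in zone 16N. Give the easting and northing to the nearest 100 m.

UTM 17N → geographic: φ = 33.39789977°, λ = -82.48369972°.
UTM 16N (λ₀ = -87°) forward: E = 920162.663 m, N = 3704526.173 m.

E 920200 m, N 3704500 m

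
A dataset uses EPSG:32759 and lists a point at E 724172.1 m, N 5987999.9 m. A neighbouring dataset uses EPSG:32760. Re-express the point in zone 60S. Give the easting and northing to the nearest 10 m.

E 184880 m, N 5985180 m

UTM 59S → geographic: φ = -36.22689979°, λ = 173.49419961°.
UTM 60S (λ₀ = 177°) forward: E = 184878.387 m, N = 5985182.877 m.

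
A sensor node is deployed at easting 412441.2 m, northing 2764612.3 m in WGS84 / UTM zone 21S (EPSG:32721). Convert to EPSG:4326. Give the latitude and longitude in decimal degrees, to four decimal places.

Zone 21S: λ₀ = -57°, k₀ = 0.9996, false easting 500000 m, false northing 10000000 m.
Meridian distance M = (N − FN)/k₀ = -7238283.0 m.
Inverse transverse Mercator on WGS84 gives φ = -65.22999976°, λ = -58.87309946°.

lat -65.2300°, lon -58.8731°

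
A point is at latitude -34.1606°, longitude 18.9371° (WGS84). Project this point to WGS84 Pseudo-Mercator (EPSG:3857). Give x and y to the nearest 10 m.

Web Mercator is spherical with R = a = 6378137 m.
x = R·λ = 6378137 × 0.330514746 = 2108068.329 m.
y = R·ln tan(π/4 + φ/2) = 6378137 × -0.635042352 = -4050387.122 m.

x 2108070 m, y -4050390 m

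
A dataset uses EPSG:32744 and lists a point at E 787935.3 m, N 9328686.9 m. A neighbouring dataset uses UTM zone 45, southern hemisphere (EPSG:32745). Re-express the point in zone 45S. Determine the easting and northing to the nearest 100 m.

E 123700 m, N 9328200 m

UTM 44S → geographic: φ = -6.06709971°, λ = 83.60119994°.
UTM 45S (λ₀ = 87°) forward: E = 123685.682 m, N = 9328197.331 m.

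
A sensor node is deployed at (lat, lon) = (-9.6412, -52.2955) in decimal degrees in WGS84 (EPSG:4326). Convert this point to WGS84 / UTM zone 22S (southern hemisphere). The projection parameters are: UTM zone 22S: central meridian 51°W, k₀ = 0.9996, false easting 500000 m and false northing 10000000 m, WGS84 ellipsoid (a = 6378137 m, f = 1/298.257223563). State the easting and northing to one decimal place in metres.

Zone 22 central meridian λ₀ = 6×22 − 183 = -51°; Δλ = -1.2955°.
Transverse Mercator on WGS84 with k₀ = 0.9996 gives E = 357854.520 m, N = 8933988.106 m.

E 357854.5 m, N 8933988.1 m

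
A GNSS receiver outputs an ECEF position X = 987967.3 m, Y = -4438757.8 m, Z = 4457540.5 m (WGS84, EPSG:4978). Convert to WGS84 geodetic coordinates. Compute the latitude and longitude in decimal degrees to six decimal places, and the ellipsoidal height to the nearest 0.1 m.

λ = atan2(Y, X) = -77.45179962°; p = √(X²+Y²) = 4547378.4 m.
Bowring's method on WGS84 (a = 6378137 m, b = 6356752.314 m) gives φ = 44.62079965°, h = 125.022 m.

lat 44.620800°, lon -77.451800°, h 125.0 m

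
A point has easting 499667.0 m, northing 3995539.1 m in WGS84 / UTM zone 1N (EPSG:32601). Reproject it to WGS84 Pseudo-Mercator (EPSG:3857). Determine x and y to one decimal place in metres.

Unproject from UTM 1N (λ₀ = -177°) → φ = 36.10449965°, λ = -177.00369965°.
Web Mercator (R = 6378137 m): x = -19703961.713 m, y = 4315009.907 m.

x -19703961.7 m, y 4315009.9 m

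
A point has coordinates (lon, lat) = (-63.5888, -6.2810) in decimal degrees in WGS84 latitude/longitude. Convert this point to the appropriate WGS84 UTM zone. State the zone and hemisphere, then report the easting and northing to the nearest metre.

Zone 20S: E 434871 m, N 9305696 m

Longitude -63.5888° lies in the 6° band [-66°, -60°), giving zone 20; latitude is south of the equator, so 20S.
Zone 20 central meridian λ₀ = 6×20 − 183 = -63°; Δλ = -0.5888°.
Transverse Mercator on WGS84 with k₀ = 0.9996 gives E = 434870.856 m, N = 9305696.307 m.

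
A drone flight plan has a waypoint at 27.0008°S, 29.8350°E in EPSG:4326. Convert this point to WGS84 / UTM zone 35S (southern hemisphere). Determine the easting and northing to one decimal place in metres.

E 781341.0 m, N 7010314.4 m

Zone 35 central meridian λ₀ = 6×35 − 183 = 27°; Δλ = +2.8350°.
Transverse Mercator on WGS84 with k₀ = 0.9996 gives E = 781341.018 m, N = 7010314.424 m.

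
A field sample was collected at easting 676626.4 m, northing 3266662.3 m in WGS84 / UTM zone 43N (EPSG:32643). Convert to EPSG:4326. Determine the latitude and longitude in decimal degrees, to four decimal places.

Zone 43N: λ₀ = 75°, k₀ = 0.9996, false easting 500000 m.
Meridian distance M = (N − FN)/k₀ = 3267969.5 m.
Inverse transverse Mercator on WGS84 gives φ = 29.51709995°, λ = 76.82239971°.

lat 29.5171°, lon 76.8224°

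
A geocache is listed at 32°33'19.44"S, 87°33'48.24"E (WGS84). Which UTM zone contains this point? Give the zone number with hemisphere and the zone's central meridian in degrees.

UTM zone = ⌊(λ + 180)/6⌋ + 1; 87.5634° ∈ [84°, 90°) → zone 45.
Hemisphere: S (φ < 0).
Central meridian λ₀ = 6×45 − 183 = 87°.

Zone 45S, central meridian 87°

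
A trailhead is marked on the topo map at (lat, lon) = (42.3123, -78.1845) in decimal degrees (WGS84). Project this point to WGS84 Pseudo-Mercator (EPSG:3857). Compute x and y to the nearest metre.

Web Mercator is spherical with R = a = 6378137 m.
x = R·λ = 6378137 × -1.364576949 = -8703458.728 m.
y = R·ln tan(π/4 + φ/2) = 6378137 × 0.816519914 = 5207875.875 m.

x -8703459 m, y 5207876 m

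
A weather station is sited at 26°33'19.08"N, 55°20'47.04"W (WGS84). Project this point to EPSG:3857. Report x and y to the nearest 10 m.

x -6161130 m, y 3068020 m

Web Mercator is spherical with R = a = 6378137 m.
x = R·λ = 6378137 × -0.965976909 = -6161133.065 m.
y = R·ln tan(π/4 + φ/2) = 6378137 × 0.481021555 = 3068021.376 m.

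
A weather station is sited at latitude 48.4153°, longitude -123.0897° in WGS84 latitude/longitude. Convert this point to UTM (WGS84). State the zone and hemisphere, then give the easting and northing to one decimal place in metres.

Longitude -123.0897° lies in the 6° band [-126°, -120°), giving zone 10; latitude is north of the equator, so 10N.
Zone 10 central meridian λ₀ = 6×10 − 183 = -123°; Δλ = -0.0897°.
Transverse Mercator on WGS84 with k₀ = 0.9996 gives E = 493362.663 m, N = 5362464.657 m.

Zone 10N: E 493362.7 m, N 5362464.7 m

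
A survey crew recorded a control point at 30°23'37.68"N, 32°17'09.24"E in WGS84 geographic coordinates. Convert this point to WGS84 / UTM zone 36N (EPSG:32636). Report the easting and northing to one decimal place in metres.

Zone 36 central meridian λ₀ = 6×36 − 183 = 33°; Δλ = -0.7141°.
Transverse Mercator on WGS84 with k₀ = 0.9996 gives E = 431399.387 m, N = 3362639.188 m.

E 431399.4 m, N 3362639.2 m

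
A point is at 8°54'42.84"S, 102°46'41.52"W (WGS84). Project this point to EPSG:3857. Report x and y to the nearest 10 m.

Web Mercator is spherical with R = a = 6378137 m.
x = R·λ = 6378137 × -1.793817989 = -11441216.889 m.
y = R·ln tan(π/4 + φ/2) = 6378137 × -0.156172997 = -996092.772 m.

x -11441220 m, y -996090 m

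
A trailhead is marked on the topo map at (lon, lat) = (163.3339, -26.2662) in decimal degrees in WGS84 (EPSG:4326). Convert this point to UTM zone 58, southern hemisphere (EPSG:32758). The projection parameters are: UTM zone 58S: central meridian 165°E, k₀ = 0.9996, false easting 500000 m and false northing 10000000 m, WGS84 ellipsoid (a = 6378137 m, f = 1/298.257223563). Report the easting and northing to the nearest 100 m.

Zone 58 central meridian λ₀ = 6×58 − 183 = 165°; Δλ = -1.6661°.
Transverse Mercator on WGS84 with k₀ = 0.9996 gives E = 333623.821 m, N = 7093764.932 m.

E 333600 m, N 7093800 m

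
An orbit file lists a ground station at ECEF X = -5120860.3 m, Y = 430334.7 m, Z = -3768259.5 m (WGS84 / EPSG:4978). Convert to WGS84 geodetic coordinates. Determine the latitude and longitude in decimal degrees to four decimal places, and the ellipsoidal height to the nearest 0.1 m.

λ = atan2(Y, X) = 175.19639975°; p = √(X²+Y²) = 5138910.2 m.
Bowring's method on WGS84 (a = 6378137 m, b = 6356752.314 m) gives φ = -36.43550033°, h = 1819.875 m.

lat -36.4355°, lon 175.1964°, h 1819.9 m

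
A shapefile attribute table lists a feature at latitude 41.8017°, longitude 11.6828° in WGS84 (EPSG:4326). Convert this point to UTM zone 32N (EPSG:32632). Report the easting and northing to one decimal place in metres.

E 722880.8 m, N 4631239.1 m

Zone 32 central meridian λ₀ = 6×32 − 183 = 9°; Δλ = +2.6828°.
Transverse Mercator on WGS84 with k₀ = 0.9996 gives E = 722880.812 m, N = 4631239.052 m.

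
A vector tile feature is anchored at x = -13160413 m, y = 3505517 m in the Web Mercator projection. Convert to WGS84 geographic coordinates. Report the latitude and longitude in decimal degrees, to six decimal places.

lat 30.015303°, lon -118.222001°

R = 6378137 m. λ = x/R = -118.22200143°.
φ = 2·arctan(exp(y/R)) − 90° = 2·arctan(1.73259) − 90° = 30.01530259°.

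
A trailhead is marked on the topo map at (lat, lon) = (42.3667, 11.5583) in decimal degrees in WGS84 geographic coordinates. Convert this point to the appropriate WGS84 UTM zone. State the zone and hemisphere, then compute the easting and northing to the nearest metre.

Zone 32N: E 710658 m, N 4693662 m

Longitude 11.5583° lies in the 6° band [6°, 12°), giving zone 32; latitude is north of the equator, so 32N.
Zone 32 central meridian λ₀ = 6×32 − 183 = 9°; Δλ = +2.5583°.
Transverse Mercator on WGS84 with k₀ = 0.9996 gives E = 710658.084 m, N = 4693662.160 m.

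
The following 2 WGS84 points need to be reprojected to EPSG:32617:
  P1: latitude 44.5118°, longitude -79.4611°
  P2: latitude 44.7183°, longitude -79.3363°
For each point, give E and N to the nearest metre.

UTM zone 17N: λ₀ = -81°, k₀ = 0.9996.
P1 (44.5118°, -79.4611°) → (622314.685, 4929871.603) m.
P2 (44.7183°, -79.3363°) → (631766.145, 4953004.130) m.

P1: E 622315 m, N 4929872 m; P2: E 631766 m, N 4953004 m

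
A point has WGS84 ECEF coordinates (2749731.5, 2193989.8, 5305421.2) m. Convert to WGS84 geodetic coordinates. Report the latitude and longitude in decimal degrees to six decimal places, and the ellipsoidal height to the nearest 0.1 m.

lat 56.630600°, lon 38.586100°, h 2437.9 m

λ = atan2(Y, X) = 38.58609961°; p = √(X²+Y²) = 3517757.0 m.
Bowring's method on WGS84 (a = 6378137 m, b = 6356752.314 m) gives φ = 56.63059954°, h = 2437.875 m.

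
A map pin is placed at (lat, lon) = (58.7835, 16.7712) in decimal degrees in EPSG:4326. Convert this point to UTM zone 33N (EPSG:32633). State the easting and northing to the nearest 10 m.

E 602390 m, N 6517300 m

Zone 33 central meridian λ₀ = 6×33 − 183 = 15°; Δλ = +1.7712°.
Transverse Mercator on WGS84 with k₀ = 0.9996 gives E = 602390.045 m, N = 6517298.660 m.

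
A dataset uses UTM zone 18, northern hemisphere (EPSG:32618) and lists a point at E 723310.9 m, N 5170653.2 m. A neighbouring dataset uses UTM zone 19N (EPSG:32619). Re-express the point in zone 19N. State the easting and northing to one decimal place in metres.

UTM 18N → geographic: φ = 46.65220005°, λ = -72.08149979°.
UTM 19N (λ₀ = -69°) forward: E = 264217.7502 m, N = 5171128.497 m.

E 264217.8 m, N 5171128.5 m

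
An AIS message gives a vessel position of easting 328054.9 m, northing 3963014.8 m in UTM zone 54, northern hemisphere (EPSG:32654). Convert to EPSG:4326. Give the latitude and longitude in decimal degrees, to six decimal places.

lat 35.796200°, lon 139.097200°

Zone 54N: λ₀ = 141°, k₀ = 0.9996, false easting 500000 m.
Meridian distance M = (N − FN)/k₀ = 3964600.6 m.
Inverse transverse Mercator on WGS84 gives φ = 35.79620008°, λ = 139.09719964°.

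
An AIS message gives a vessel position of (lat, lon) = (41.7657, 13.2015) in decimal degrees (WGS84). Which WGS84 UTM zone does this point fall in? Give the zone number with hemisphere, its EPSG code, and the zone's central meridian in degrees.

UTM zone = ⌊(λ + 180)/6⌋ + 1; 13.2015° ∈ [12°, 18°) → zone 33.
Hemisphere: N (φ ≥ 0).
Central meridian λ₀ = 6×33 − 183 = 15°.
EPSG code: 32633.

Zone 33N (EPSG:32633), central meridian 15°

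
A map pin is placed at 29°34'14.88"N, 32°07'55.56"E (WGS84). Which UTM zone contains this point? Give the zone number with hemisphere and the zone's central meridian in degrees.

UTM zone = ⌊(λ + 180)/6⌋ + 1; 32.1321° ∈ [30°, 36°) → zone 36.
Hemisphere: N (φ ≥ 0).
Central meridian λ₀ = 6×36 − 183 = 33°.

Zone 36N, central meridian 33°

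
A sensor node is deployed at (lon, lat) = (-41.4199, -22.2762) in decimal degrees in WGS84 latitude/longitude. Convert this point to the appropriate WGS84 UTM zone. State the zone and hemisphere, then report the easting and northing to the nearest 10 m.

Zone 24S: E 250650 m, N 7534600 m

Longitude -41.4199° lies in the 6° band [-42°, -36°), giving zone 24; latitude is south of the equator, so 24S.
Zone 24 central meridian λ₀ = 6×24 − 183 = -39°; Δλ = -2.4199°.
Transverse Mercator on WGS84 with k₀ = 0.9996 gives E = 250649.267 m, N = 7534604.167 m.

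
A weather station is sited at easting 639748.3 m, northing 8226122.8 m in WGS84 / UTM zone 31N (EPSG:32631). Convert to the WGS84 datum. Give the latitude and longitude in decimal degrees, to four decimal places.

lat 74.0782°, lon 7.5680°

Zone 31N: λ₀ = 3°, k₀ = 0.9996, false easting 500000 m.
Meridian distance M = (N − FN)/k₀ = 8229414.6 m.
Inverse transverse Mercator on WGS84 gives φ = 74.07820015°, λ = 7.56800003°.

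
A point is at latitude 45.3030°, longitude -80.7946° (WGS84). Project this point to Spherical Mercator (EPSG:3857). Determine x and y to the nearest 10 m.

x -8994010 m, y 5669350 m

Web Mercator is spherical with R = a = 6378137 m.
x = R·λ = 6378137 × -1.410131788 = -8994013.731 m.
y = R·ln tan(π/4 + φ/2) = 6378137 × 0.888872320 = 5669349.435 m.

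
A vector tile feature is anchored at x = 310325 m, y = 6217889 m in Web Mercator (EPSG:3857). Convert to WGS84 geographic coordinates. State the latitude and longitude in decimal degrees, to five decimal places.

lat 48.66310°, lon 2.78770°

R = 6378137 m. λ = x/R = 2.78769691°.
φ = 2·arctan(exp(y/R)) − 90° = 2·arctan(2.65084) − 90° = 48.66310204°.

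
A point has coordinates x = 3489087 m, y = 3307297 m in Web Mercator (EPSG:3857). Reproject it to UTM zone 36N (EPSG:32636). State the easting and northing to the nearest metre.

E 337767 m, N 3149456 m

Web Mercator inverse (R = 6378137 m) → φ = 28.46160294°, λ = 31.34300180°.
UTM 36N forward: E = 337766.855 m, N = 3149456.400 m.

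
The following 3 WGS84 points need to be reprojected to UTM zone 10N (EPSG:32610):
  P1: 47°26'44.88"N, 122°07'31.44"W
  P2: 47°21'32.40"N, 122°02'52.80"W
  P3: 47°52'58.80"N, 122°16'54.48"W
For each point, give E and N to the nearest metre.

P1: E 565937 m, N 5255077 m; P2: E 571890 m, N 5245499 m; P3: E 553695 m, N 5303546 m

UTM zone 10N: λ₀ = -123°, k₀ = 0.9996.
P1 (47.4458°, -122.1254°) → (565936.672, 5255076.911) m.
P2 (47.3590°, -122.0480°) → (571889.863, 5245499.094) m.
P3 (47.8830°, -122.2818°) → (553695.375, 5303545.933) m.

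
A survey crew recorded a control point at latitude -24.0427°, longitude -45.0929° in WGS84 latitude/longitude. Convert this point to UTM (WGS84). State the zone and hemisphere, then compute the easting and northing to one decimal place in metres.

Longitude -45.0929° lies in the 6° band [-48°, -42°), giving zone 23; latitude is south of the equator, so 23S.
Zone 23 central meridian λ₀ = 6×23 − 183 = -45°; Δλ = -0.0929°.
Transverse Mercator on WGS84 with k₀ = 0.9996 gives E = 490554.159 m, N = 7341042.844 m.

Zone 23S: E 490554.2 m, N 7341042.8 m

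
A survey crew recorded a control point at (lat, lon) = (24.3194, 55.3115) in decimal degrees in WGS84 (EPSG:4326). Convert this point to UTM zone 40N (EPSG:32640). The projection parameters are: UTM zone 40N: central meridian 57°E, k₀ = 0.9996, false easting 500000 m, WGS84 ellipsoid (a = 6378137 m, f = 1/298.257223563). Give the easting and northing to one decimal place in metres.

Zone 40 central meridian λ₀ = 6×40 − 183 = 57°; Δλ = -1.6885°.
Transverse Mercator on WGS84 with k₀ = 0.9996 gives E = 328670.876 m, N = 2690629.162 m.

E 328670.9 m, N 2690629.2 m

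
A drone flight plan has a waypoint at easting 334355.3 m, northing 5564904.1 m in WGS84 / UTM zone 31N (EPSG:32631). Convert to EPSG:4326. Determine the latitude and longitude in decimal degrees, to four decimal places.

lat 50.2131°, lon 0.6783°

Zone 31N: λ₀ = 3°, k₀ = 0.9996, false easting 500000 m.
Meridian distance M = (N − FN)/k₀ = 5567131.0 m.
Inverse transverse Mercator on WGS84 gives φ = 50.21309980°, λ = 0.67829936°.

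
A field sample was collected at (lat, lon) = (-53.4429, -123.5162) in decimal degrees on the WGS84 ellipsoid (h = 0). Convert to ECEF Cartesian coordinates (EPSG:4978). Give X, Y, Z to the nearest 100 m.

WGS84: a = 6378137 m, e² = 0.006694380; N(φ) = a/√(1−e²sin²φ) = 6391956.750 m.
X = (N+h)·cosφ·cosλ = -2102232.217 m; Y = (N+h)·cosφ·sinλ = -3174176.086 m; Z = (N(1−e²)+h)·sinφ = -5100054.842 m.

X -2102200 m, Y -3174200 m, Z -5100100 m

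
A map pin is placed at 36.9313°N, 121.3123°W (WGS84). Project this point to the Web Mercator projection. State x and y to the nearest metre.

x -13504423 m, y 4429535 m

Web Mercator is spherical with R = a = 6378137 m.
x = R·λ = 6378137 × -2.117299058 = -13504423.463 m.
y = R·ln tan(π/4 + φ/2) = 6378137 × 0.694487311 = 4429535.214 m.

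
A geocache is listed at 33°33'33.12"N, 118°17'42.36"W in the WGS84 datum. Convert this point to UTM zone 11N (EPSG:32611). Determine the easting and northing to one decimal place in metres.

Zone 11 central meridian λ₀ = 6×11 − 183 = -117°; Δλ = -1.2951°.
Transverse Mercator on WGS84 with k₀ = 0.9996 gives E = 379782.087 m, N = 3714033.856 m.

E 379782.1 m, N 3714033.9 m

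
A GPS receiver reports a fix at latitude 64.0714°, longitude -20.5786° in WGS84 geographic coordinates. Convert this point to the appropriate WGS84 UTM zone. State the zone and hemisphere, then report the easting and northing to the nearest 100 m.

Longitude -20.5786° lies in the 6° band [-24°, -18°), giving zone 27; latitude is north of the equator, so 27N.
Zone 27 central meridian λ₀ = 6×27 − 183 = -21°; Δλ = +0.4214°.
Transverse Mercator on WGS84 with k₀ = 0.9996 gives E = 520558.863 m, N = 7105038.494 m.

Zone 27N: E 520600 m, N 7105000 m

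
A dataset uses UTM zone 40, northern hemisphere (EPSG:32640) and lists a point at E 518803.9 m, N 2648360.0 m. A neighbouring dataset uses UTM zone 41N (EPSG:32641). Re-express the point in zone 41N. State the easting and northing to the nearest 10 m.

E -92400 m, N 2660580 m

UTM 40N → geographic: φ = 23.94690038°, λ = 57.18479968°.
UTM 41N (λ₀ = 63°) forward: E = -92399.186 m, N = 2660578.196 m.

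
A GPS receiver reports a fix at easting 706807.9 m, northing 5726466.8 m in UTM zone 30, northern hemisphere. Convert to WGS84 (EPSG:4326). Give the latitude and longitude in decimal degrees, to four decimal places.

lat 51.6511°, lon -0.0104°

Zone 30N: λ₀ = -3°, k₀ = 0.9996, false easting 500000 m.
Meridian distance M = (N − FN)/k₀ = 5728758.3 m.
Inverse transverse Mercator on WGS84 gives φ = 51.65110008°, λ = -0.01039929°.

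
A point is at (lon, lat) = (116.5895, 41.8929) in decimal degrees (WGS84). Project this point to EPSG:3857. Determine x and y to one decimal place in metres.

x 12978683.8 m, y 5144949.9 m

Web Mercator is spherical with R = a = 6378137 m.
x = R·λ = 6378137 × 2.034870648 = 12978683.772 m.
y = R·ln tan(π/4 + φ/2) = 6378137 × 0.806654021 = 5144949.860 m.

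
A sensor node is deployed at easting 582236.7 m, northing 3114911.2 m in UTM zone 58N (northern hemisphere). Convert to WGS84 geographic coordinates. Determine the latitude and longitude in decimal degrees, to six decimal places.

Zone 58N: λ₀ = 165°, k₀ = 0.9996, false easting 500000 m.
Meridian distance M = (N − FN)/k₀ = 3116157.7 m.
Inverse transverse Mercator on WGS84 gives φ = 28.15730029°, λ = 165.83760018°.

lat 28.157300°, lon 165.837600°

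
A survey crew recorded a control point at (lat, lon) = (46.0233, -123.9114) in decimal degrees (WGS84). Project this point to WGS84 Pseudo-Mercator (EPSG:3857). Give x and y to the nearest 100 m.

Web Mercator is spherical with R = a = 6378137 m.
x = R·λ = 6378137 × -2.162661911 = -13793753.951 m.
y = R·ln tan(π/4 + φ/2) = 6378137 × 0.906861024 = 5784083.848 m.

x -13793800 m, y 5784100 m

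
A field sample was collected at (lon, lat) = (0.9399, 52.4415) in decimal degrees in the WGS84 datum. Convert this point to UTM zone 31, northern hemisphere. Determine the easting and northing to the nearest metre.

E 359976 m, N 5812141 m

Zone 31 central meridian λ₀ = 6×31 − 183 = 3°; Δλ = -2.0601°.
Transverse Mercator on WGS84 with k₀ = 0.9996 gives E = 359976.273 m, N = 5812140.878 m.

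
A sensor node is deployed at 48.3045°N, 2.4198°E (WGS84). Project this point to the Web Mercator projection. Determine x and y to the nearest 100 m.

x 269400 m, y 6157700 m

Web Mercator is spherical with R = a = 6378137 m.
x = R·λ = 6378137 × 0.042233477 = 269370.904 m.
y = R·ln tan(π/4 + φ/2) = 6378137 × 0.965432871 = 6157663.117 m.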